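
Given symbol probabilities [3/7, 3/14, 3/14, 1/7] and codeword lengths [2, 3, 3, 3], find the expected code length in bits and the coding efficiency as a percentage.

Average length L = Σ p_i × l_i = 2.5714 bits
Entropy H = 1.8774 bits
Efficiency η = H/L × 100% = 73.01%


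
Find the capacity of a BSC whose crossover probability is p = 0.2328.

For BSC with error probability p:
C = 1 - H(p) where H(p) is binary entropy
H(0.2328) = -0.2328 × log₂(0.2328) - 0.7672 × log₂(0.7672)
H(p) = 0.7829
C = 1 - 0.7829 = 0.2171 bits/use


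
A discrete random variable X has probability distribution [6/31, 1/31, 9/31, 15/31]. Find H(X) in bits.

H(X) = -Σ p(x) log₂ p(x)
  -6/31 × log₂(6/31) = 0.4586
  -1/31 × log₂(1/31) = 0.1598
  -9/31 × log₂(9/31) = 0.5180
  -15/31 × log₂(15/31) = 0.5068
H(X) = 1.6431 bits


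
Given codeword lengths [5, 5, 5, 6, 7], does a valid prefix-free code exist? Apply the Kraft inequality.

Kraft inequality: Σ 2^(-l_i) ≤ 1 for prefix-free code
Calculating: 2^(-5) + 2^(-5) + 2^(-5) + 2^(-6) + 2^(-7)
= 0.03125 + 0.03125 + 0.03125 + 0.015625 + 0.0078125
= 0.1172
Since 0.1172 ≤ 1, prefix-free code exists


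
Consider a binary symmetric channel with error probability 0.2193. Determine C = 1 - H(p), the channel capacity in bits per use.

For BSC with error probability p:
C = 1 - H(p) where H(p) is binary entropy
H(0.2193) = -0.2193 × log₂(0.2193) - 0.7807 × log₂(0.7807)
H(p) = 0.7589
C = 1 - 0.7589 = 0.2411 bits/use


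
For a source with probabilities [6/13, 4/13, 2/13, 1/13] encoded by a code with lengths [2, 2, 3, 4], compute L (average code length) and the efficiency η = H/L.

Average length L = Σ p_i × l_i = 2.3077 bits
Entropy H = 1.7381 bits
Efficiency η = H/L × 100% = 75.32%


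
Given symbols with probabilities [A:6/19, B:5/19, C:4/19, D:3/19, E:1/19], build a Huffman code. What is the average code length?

Huffman tree construction:
Combine smallest probabilities repeatedly
Resulting codes:
  A: 11 (length 2)
  B: 10 (length 2)
  C: 00 (length 2)
  D: 011 (length 3)
  E: 010 (length 3)
Average length = Σ p(s) × length(s) = 2.2105 bits


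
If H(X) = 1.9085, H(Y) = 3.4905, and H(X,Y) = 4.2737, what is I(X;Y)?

I(X;Y) = H(X) + H(Y) - H(X,Y)
I(X;Y) = 1.9085 + 3.4905 - 4.2737 = 1.1253 bits


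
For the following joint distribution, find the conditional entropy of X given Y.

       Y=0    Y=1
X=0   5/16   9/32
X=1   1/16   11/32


H(X|Y) = Σ_y p(y) H(X|Y=y)
  p(Y=0) = 3/8, H(X|Y=0) = 0.6500
  p(Y=1) = 5/8, H(X|Y=1) = 0.9928
H(X|Y) = 0.3750×0.6500 + 0.6250×0.9928 = 0.8642 bits


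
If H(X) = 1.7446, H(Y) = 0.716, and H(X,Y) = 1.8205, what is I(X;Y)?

I(X;Y) = H(X) + H(Y) - H(X,Y)
I(X;Y) = 1.7446 + 0.716 - 1.8205 = 0.6401 bits


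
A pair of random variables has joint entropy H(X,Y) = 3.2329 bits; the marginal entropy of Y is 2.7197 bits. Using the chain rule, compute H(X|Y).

Chain rule: H(X,Y) = H(X|Y) + H(Y)
H(X|Y) = H(X,Y) - H(Y) = 3.2329 - 2.7197 = 0.5132 bits


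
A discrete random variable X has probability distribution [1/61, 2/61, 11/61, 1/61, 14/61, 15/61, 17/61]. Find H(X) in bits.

H(X) = -Σ p(x) log₂ p(x)
  -1/61 × log₂(1/61) = 0.0972
  -2/61 × log₂(2/61) = 0.1617
  -11/61 × log₂(11/61) = 0.4456
  -1/61 × log₂(1/61) = 0.0972
  -14/61 × log₂(14/61) = 0.4873
  -15/61 × log₂(15/61) = 0.4977
  -17/61 × log₂(17/61) = 0.5137
H(X) = 2.3005 bits


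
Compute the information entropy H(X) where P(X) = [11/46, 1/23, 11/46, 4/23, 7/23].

H(X) = -Σ p(x) log₂ p(x)
  -11/46 × log₂(11/46) = 0.4936
  -1/23 × log₂(1/23) = 0.1967
  -11/46 × log₂(11/46) = 0.4936
  -4/23 × log₂(4/23) = 0.4389
  -7/23 × log₂(7/23) = 0.5223
H(X) = 2.1451 bits


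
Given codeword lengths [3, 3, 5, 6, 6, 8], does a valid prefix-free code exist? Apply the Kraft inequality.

Kraft inequality: Σ 2^(-l_i) ≤ 1 for prefix-free code
Calculating: 2^(-3) + 2^(-3) + 2^(-5) + 2^(-6) + 2^(-6) + 2^(-8)
= 0.125 + 0.125 + 0.03125 + 0.015625 + 0.015625 + 0.00390625
= 0.3164
Since 0.3164 ≤ 1, prefix-free code exists


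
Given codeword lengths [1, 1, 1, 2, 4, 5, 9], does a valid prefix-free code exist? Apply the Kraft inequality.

Kraft inequality: Σ 2^(-l_i) ≤ 1 for prefix-free code
Calculating: 2^(-1) + 2^(-1) + 2^(-1) + 2^(-2) + 2^(-4) + 2^(-5) + 2^(-9)
= 0.5 + 0.5 + 0.5 + 0.25 + 0.0625 + 0.03125 + 0.001953125
= 1.8457
Since 1.8457 > 1, prefix-free code does not exist


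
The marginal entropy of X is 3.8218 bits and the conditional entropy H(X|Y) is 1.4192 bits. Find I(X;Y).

I(X;Y) = H(X) - H(X|Y)
I(X;Y) = 3.8218 - 1.4192 = 2.4026 bits


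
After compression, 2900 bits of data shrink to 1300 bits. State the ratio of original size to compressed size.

Compression ratio = Original / Compressed
= 2900 / 1300 = 2.23:1


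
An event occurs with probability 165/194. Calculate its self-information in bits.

Information content I(x) = -log₂(p(x))
I = -log₂(165/194) = -log₂(0.8505)
I = 0.2336 bits


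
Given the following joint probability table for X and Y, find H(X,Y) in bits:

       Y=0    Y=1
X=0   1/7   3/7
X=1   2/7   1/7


H(X,Y) = -Σ p(x,y) log₂ p(x,y)
  p(0,0)=1/7: -0.1429 × log₂(0.1429) = 0.4011
  p(0,1)=3/7: -0.4286 × log₂(0.4286) = 0.5239
  p(1,0)=2/7: -0.2857 × log₂(0.2857) = 0.5164
  p(1,1)=1/7: -0.1429 × log₂(0.1429) = 0.4011
H(X,Y) = 1.8424 bits


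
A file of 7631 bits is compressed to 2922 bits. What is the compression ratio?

Compression ratio = Original / Compressed
= 7631 / 2922 = 2.61:1


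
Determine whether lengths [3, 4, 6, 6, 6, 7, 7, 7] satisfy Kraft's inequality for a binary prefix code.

Kraft inequality: Σ 2^(-l_i) ≤ 1 for prefix-free code
Calculating: 2^(-3) + 2^(-4) + 2^(-6) + 2^(-6) + 2^(-6) + 2^(-7) + 2^(-7) + 2^(-7)
= 0.125 + 0.0625 + 0.015625 + 0.015625 + 0.015625 + 0.0078125 + 0.0078125 + 0.0078125
= 0.2578
Since 0.2578 ≤ 1, prefix-free code exists


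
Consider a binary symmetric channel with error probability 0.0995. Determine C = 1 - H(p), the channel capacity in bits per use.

For BSC with error probability p:
C = 1 - H(p) where H(p) is binary entropy
H(0.0995) = -0.0995 × log₂(0.0995) - 0.9005 × log₂(0.9005)
H(p) = 0.4674
C = 1 - 0.4674 = 0.5326 bits/use


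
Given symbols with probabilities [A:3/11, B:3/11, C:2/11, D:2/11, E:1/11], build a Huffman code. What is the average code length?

Huffman tree construction:
Combine smallest probabilities repeatedly
Resulting codes:
  A: 01 (length 2)
  B: 10 (length 2)
  C: 111 (length 3)
  D: 00 (length 2)
  E: 110 (length 3)
Average length = Σ p(s) × length(s) = 2.2727 bits


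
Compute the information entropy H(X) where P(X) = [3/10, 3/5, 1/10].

H(X) = -Σ p(x) log₂ p(x)
  -3/10 × log₂(3/10) = 0.5211
  -3/5 × log₂(3/5) = 0.4422
  -1/10 × log₂(1/10) = 0.3322
H(X) = 1.2955 bits


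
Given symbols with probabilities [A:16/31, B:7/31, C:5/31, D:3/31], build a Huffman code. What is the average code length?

Huffman tree construction:
Combine smallest probabilities repeatedly
Resulting codes:
  A: 1 (length 1)
  B: 00 (length 2)
  C: 011 (length 3)
  D: 010 (length 3)
Average length = Σ p(s) × length(s) = 1.7419 bits


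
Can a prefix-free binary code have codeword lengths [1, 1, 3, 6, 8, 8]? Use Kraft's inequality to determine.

Kraft inequality: Σ 2^(-l_i) ≤ 1 for prefix-free code
Calculating: 2^(-1) + 2^(-1) + 2^(-3) + 2^(-6) + 2^(-8) + 2^(-8)
= 0.5 + 0.5 + 0.125 + 0.015625 + 0.00390625 + 0.00390625
= 1.1484
Since 1.1484 > 1, prefix-free code does not exist


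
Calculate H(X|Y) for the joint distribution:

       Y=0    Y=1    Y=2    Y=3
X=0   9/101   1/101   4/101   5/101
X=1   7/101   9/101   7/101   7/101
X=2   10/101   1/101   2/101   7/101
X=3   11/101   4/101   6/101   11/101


H(X|Y) = Σ_y p(y) H(X|Y=y)
  p(Y=0) = 37/101, H(X|Y=0) = 1.9810
  p(Y=1) = 15/101, H(X|Y=1) = 1.4716
  p(Y=2) = 19/101, H(X|Y=2) = 1.8710
  p(Y=3) = 30/101, H(X|Y=3) = 1.9413
H(X|Y) = 0.3663×1.9810 + 0.1485×1.4716 + 0.1881×1.8710 + 0.2970×1.9413 = 1.8729 bits


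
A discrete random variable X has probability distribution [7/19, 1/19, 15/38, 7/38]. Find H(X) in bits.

H(X) = -Σ p(x) log₂ p(x)
  -7/19 × log₂(7/19) = 0.5307
  -1/19 × log₂(1/19) = 0.2236
  -15/38 × log₂(15/38) = 0.5294
  -7/38 × log₂(7/38) = 0.4496
H(X) = 1.7332 bits


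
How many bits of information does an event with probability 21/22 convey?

Information content I(x) = -log₂(p(x))
I = -log₂(21/22) = -log₂(0.9545)
I = 0.0671 bits


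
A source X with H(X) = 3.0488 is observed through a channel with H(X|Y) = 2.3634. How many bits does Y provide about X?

I(X;Y) = H(X) - H(X|Y)
I(X;Y) = 3.0488 - 2.3634 = 0.6854 bits


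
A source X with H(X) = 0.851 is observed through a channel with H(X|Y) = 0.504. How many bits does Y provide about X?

I(X;Y) = H(X) - H(X|Y)
I(X;Y) = 0.851 - 0.504 = 0.347 bits


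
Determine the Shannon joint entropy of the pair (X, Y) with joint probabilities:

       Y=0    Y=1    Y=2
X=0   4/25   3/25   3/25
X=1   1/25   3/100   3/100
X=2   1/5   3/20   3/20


H(X,Y) = -Σ p(x,y) log₂ p(x,y)
  p(0,0)=4/25: -0.1600 × log₂(0.1600) = 0.4230
  p(0,1)=3/25: -0.1200 × log₂(0.1200) = 0.3671
  p(0,2)=3/25: -0.1200 × log₂(0.1200) = 0.3671
  p(1,0)=1/25: -0.0400 × log₂(0.0400) = 0.1858
  p(1,1)=3/100: -0.0300 × log₂(0.0300) = 0.1518
  p(1,2)=3/100: -0.0300 × log₂(0.0300) = 0.1518
  p(2,0)=1/5: -0.2000 × log₂(0.2000) = 0.4644
  p(2,1)=3/20: -0.1500 × log₂(0.1500) = 0.4105
  p(2,2)=3/20: -0.1500 × log₂(0.1500) = 0.4105
H(X,Y) = 2.9319 bits


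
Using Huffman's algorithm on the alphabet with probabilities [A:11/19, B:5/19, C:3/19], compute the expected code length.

Huffman tree construction:
Combine smallest probabilities repeatedly
Resulting codes:
  A: 1 (length 1)
  B: 01 (length 2)
  C: 00 (length 2)
Average length = Σ p(s) × length(s) = 1.4211 bits


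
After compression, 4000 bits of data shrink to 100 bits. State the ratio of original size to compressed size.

Compression ratio = Original / Compressed
= 4000 / 100 = 40.00:1


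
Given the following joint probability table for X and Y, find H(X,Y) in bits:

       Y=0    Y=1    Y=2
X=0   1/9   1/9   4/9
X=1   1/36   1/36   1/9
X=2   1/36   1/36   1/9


H(X,Y) = -Σ p(x,y) log₂ p(x,y)
  p(0,0)=1/9: -0.1111 × log₂(0.1111) = 0.3522
  p(0,1)=1/9: -0.1111 × log₂(0.1111) = 0.3522
  p(0,2)=4/9: -0.4444 × log₂(0.4444) = 0.5200
  p(1,0)=1/36: -0.0278 × log₂(0.0278) = 0.1436
  p(1,1)=1/36: -0.0278 × log₂(0.0278) = 0.1436
  p(1,2)=1/9: -0.1111 × log₂(0.1111) = 0.3522
  p(2,0)=1/36: -0.0278 × log₂(0.0278) = 0.1436
  p(2,1)=1/36: -0.0278 × log₂(0.0278) = 0.1436
  p(2,2)=1/9: -0.1111 × log₂(0.1111) = 0.3522
H(X,Y) = 2.5033 bits


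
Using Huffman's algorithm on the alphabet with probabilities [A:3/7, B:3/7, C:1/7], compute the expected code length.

Huffman tree construction:
Combine smallest probabilities repeatedly
Resulting codes:
  A: 11 (length 2)
  B: 0 (length 1)
  C: 10 (length 2)
Average length = Σ p(s) × length(s) = 1.5714 bits


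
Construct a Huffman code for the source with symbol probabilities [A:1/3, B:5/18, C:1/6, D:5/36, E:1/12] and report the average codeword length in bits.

Huffman tree construction:
Combine smallest probabilities repeatedly
Resulting codes:
  A: 11 (length 2)
  B: 10 (length 2)
  C: 00 (length 2)
  D: 011 (length 3)
  E: 010 (length 3)
Average length = Σ p(s) × length(s) = 2.2222 bits


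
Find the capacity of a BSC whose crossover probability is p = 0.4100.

For BSC with error probability p:
C = 1 - H(p) where H(p) is binary entropy
H(0.4100) = -0.4100 × log₂(0.4100) - 0.5900 × log₂(0.5900)
H(p) = 0.9765
C = 1 - 0.9765 = 0.0235 bits/use


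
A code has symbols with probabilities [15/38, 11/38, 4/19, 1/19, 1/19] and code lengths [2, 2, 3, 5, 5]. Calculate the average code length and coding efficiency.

Average length L = Σ p_i × l_i = 2.5263 bits
Entropy H = 1.9675 bits
Efficiency η = H/L × 100% = 77.88%


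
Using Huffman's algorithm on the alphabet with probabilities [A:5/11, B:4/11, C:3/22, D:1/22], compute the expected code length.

Huffman tree construction:
Combine smallest probabilities repeatedly
Resulting codes:
  A: 0 (length 1)
  B: 11 (length 2)
  C: 101 (length 3)
  D: 100 (length 3)
Average length = Σ p(s) × length(s) = 1.7273 bits


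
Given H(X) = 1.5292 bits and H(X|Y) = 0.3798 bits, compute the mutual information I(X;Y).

I(X;Y) = H(X) - H(X|Y)
I(X;Y) = 1.5292 - 0.3798 = 1.1494 bits


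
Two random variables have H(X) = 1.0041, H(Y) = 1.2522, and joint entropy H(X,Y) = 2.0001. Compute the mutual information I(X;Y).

I(X;Y) = H(X) + H(Y) - H(X,Y)
I(X;Y) = 1.0041 + 1.2522 - 2.0001 = 0.2562 bits


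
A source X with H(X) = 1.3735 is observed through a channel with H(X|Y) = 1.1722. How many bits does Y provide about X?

I(X;Y) = H(X) - H(X|Y)
I(X;Y) = 1.3735 - 1.1722 = 0.2013 bits


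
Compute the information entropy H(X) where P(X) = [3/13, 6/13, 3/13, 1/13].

H(X) = -Σ p(x) log₂ p(x)
  -3/13 × log₂(3/13) = 0.4882
  -6/13 × log₂(6/13) = 0.5148
  -3/13 × log₂(3/13) = 0.4882
  -1/13 × log₂(1/13) = 0.2846
H(X) = 1.7759 bits


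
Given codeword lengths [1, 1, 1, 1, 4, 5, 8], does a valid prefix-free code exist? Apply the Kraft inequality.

Kraft inequality: Σ 2^(-l_i) ≤ 1 for prefix-free code
Calculating: 2^(-1) + 2^(-1) + 2^(-1) + 2^(-1) + 2^(-4) + 2^(-5) + 2^(-8)
= 0.5 + 0.5 + 0.5 + 0.5 + 0.0625 + 0.03125 + 0.00390625
= 2.0977
Since 2.0977 > 1, prefix-free code does not exist


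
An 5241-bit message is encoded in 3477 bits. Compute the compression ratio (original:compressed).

Compression ratio = Original / Compressed
= 5241 / 3477 = 1.51:1


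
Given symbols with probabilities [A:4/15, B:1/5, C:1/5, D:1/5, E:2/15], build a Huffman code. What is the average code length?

Huffman tree construction:
Combine smallest probabilities repeatedly
Resulting codes:
  A: 10 (length 2)
  B: 111 (length 3)
  C: 00 (length 2)
  D: 01 (length 2)
  E: 110 (length 3)
Average length = Σ p(s) × length(s) = 2.3333 bits


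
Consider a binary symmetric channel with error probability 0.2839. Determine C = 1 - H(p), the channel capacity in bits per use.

For BSC with error probability p:
C = 1 - H(p) where H(p) is binary entropy
H(0.2839) = -0.2839 × log₂(0.2839) - 0.7161 × log₂(0.7161)
H(p) = 0.8607
C = 1 - 0.8607 = 0.1393 bits/use


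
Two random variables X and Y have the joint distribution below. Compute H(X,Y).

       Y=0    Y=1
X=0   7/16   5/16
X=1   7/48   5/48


H(X,Y) = -Σ p(x,y) log₂ p(x,y)
  p(0,0)=7/16: -0.4375 × log₂(0.4375) = 0.5218
  p(0,1)=5/16: -0.3125 × log₂(0.3125) = 0.5244
  p(1,0)=7/48: -0.1458 × log₂(0.1458) = 0.4051
  p(1,1)=5/48: -0.1042 × log₂(0.1042) = 0.3399
H(X,Y) = 1.7911 bits


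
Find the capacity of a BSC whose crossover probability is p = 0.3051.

For BSC with error probability p:
C = 1 - H(p) where H(p) is binary entropy
H(0.3051) = -0.3051 × log₂(0.3051) - 0.6949 × log₂(0.6949)
H(p) = 0.8874
C = 1 - 0.8874 = 0.1126 bits/use


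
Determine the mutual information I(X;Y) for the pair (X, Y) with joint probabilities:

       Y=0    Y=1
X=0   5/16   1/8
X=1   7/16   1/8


H(X) = 0.9887, H(Y) = 0.8113, H(X,Y) = 1.7962
I(X;Y) = H(X) + H(Y) - H(X,Y) = 0.0038 bits


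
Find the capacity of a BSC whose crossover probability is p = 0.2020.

For BSC with error probability p:
C = 1 - H(p) where H(p) is binary entropy
H(0.2020) = -0.2020 × log₂(0.2020) - 0.7980 × log₂(0.7980)
H(p) = 0.7259
C = 1 - 0.7259 = 0.2741 bits/use


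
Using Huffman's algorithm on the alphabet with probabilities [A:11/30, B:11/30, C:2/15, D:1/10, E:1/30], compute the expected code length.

Huffman tree construction:
Combine smallest probabilities repeatedly
Resulting codes:
  A: 11 (length 2)
  B: 0 (length 1)
  C: 100 (length 3)
  D: 1011 (length 4)
  E: 1010 (length 4)
Average length = Σ p(s) × length(s) = 2.0333 bits


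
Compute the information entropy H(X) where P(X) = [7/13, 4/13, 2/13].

H(X) = -Σ p(x) log₂ p(x)
  -7/13 × log₂(7/13) = 0.4809
  -4/13 × log₂(4/13) = 0.5232
  -2/13 × log₂(2/13) = 0.4155
H(X) = 1.4196 bits


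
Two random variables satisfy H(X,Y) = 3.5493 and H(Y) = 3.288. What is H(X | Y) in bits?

Chain rule: H(X,Y) = H(X|Y) + H(Y)
H(X|Y) = H(X,Y) - H(Y) = 3.5493 - 3.288 = 0.2613 bits


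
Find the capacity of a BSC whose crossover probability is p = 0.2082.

For BSC with error probability p:
C = 1 - H(p) where H(p) is binary entropy
H(0.2082) = -0.2082 × log₂(0.2082) - 0.7918 × log₂(0.7918)
H(p) = 0.7380
C = 1 - 0.7380 = 0.2620 bits/use


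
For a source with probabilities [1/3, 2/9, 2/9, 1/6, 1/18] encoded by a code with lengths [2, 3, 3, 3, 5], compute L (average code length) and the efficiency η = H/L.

Average length L = Σ p_i × l_i = 2.7778 bits
Entropy H = 2.1552 bits
Efficiency η = H/L × 100% = 77.59%


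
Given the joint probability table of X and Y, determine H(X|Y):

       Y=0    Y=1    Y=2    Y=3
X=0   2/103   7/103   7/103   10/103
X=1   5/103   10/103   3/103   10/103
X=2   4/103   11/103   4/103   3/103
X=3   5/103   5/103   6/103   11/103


H(X|Y) = Σ_y p(y) H(X|Y=y)
  p(Y=0) = 16/103, H(X|Y=0) = 1.9238
  p(Y=1) = 33/103, H(X|Y=1) = 1.9373
  p(Y=2) = 20/103, H(X|Y=2) = 1.9261
  p(Y=3) = 34/103, H(X|Y=3) = 1.8743
H(X|Y) = 0.1553×1.9238 + 0.3204×1.9373 + 0.1942×1.9261 + 0.3301×1.8743 = 1.9122 bits


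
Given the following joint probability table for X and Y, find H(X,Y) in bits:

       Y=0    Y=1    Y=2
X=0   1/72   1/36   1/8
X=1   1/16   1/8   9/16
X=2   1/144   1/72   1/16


H(X,Y) = -Σ p(x,y) log₂ p(x,y)
  p(0,0)=1/72: -0.0139 × log₂(0.0139) = 0.0857
  p(0,1)=1/36: -0.0278 × log₂(0.0278) = 0.1436
  p(0,2)=1/8: -0.1250 × log₂(0.1250) = 0.3750
  p(1,0)=1/16: -0.0625 × log₂(0.0625) = 0.2500
  p(1,1)=1/8: -0.1250 × log₂(0.1250) = 0.3750
  p(1,2)=9/16: -0.5625 × log₂(0.5625) = 0.4669
  p(2,0)=1/144: -0.0069 × log₂(0.0069) = 0.0498
  p(2,1)=1/72: -0.0139 × log₂(0.0139) = 0.0857
  p(2,2)=1/16: -0.0625 × log₂(0.0625) = 0.2500
H(X,Y) = 2.0817 bits


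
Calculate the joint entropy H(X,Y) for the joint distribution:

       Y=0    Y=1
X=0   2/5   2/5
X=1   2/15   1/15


H(X,Y) = -Σ p(x,y) log₂ p(x,y)
  p(0,0)=2/5: -0.4000 × log₂(0.4000) = 0.5288
  p(0,1)=2/5: -0.4000 × log₂(0.4000) = 0.5288
  p(1,0)=2/15: -0.1333 × log₂(0.1333) = 0.3876
  p(1,1)=1/15: -0.0667 × log₂(0.0667) = 0.2605
H(X,Y) = 1.7056 bits


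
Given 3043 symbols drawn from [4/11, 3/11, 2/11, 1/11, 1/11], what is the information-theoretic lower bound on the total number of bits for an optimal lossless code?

Entropy H = 2.1181 bits/symbol
Minimum bits = H × n = 2.1181 × 3043
= 6445.31 bits


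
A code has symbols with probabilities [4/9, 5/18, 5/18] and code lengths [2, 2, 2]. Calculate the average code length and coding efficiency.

Average length L = Σ p_i × l_i = 2.0000 bits
Entropy H = 1.5466 bits
Efficiency η = H/L × 100% = 77.33%


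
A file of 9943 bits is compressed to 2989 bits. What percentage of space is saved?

Space savings = (1 - Compressed/Original) × 100%
= (1 - 2989/9943) × 100%
= 69.94%


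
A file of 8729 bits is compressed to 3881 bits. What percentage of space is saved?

Space savings = (1 - Compressed/Original) × 100%
= (1 - 3881/8729) × 100%
= 55.54%


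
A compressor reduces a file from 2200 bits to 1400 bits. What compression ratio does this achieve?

Compression ratio = Original / Compressed
= 2200 / 1400 = 1.57:1


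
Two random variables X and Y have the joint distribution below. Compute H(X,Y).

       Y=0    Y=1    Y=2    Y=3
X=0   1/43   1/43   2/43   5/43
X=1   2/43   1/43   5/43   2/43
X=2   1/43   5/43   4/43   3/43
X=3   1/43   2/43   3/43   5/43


H(X,Y) = -Σ p(x,y) log₂ p(x,y)
  p(0,0)=1/43: -0.0233 × log₂(0.0233) = 0.1262
  p(0,1)=1/43: -0.0233 × log₂(0.0233) = 0.1262
  p(0,2)=2/43: -0.0465 × log₂(0.0465) = 0.2059
  p(0,3)=5/43: -0.1163 × log₂(0.1163) = 0.3610
  p(1,0)=2/43: -0.0465 × log₂(0.0465) = 0.2059
  p(1,1)=1/43: -0.0233 × log₂(0.0233) = 0.1262
  p(1,2)=5/43: -0.1163 × log₂(0.1163) = 0.3610
  p(1,3)=2/43: -0.0465 × log₂(0.0465) = 0.2059
  p(2,0)=1/43: -0.0233 × log₂(0.0233) = 0.1262
  p(2,1)=5/43: -0.1163 × log₂(0.1163) = 0.3610
  p(2,2)=4/43: -0.0930 × log₂(0.0930) = 0.3187
  p(2,3)=3/43: -0.0698 × log₂(0.0698) = 0.2680
  p(3,0)=1/43: -0.0233 × log₂(0.0233) = 0.1262
  p(3,1)=2/43: -0.0465 × log₂(0.0465) = 0.2059
  p(3,2)=3/43: -0.0698 × log₂(0.0698) = 0.2680
  p(3,3)=5/43: -0.1163 × log₂(0.1163) = 0.3610
H(X,Y) = 3.7530 bits


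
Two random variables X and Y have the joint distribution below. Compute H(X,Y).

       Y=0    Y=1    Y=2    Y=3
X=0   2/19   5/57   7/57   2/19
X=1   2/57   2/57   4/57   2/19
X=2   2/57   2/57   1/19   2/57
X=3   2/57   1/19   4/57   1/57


H(X,Y) = -Σ p(x,y) log₂ p(x,y)
  p(0,0)=2/19: -0.1053 × log₂(0.1053) = 0.3419
  p(0,1)=5/57: -0.0877 × log₂(0.0877) = 0.3080
  p(0,2)=7/57: -0.1228 × log₂(0.1228) = 0.3716
  p(0,3)=2/19: -0.1053 × log₂(0.1053) = 0.3419
  p(1,0)=2/57: -0.0351 × log₂(0.0351) = 0.1696
  p(1,1)=2/57: -0.0351 × log₂(0.0351) = 0.1696
  p(1,2)=4/57: -0.0702 × log₂(0.0702) = 0.2690
  p(1,3)=2/19: -0.1053 × log₂(0.1053) = 0.3419
  p(2,0)=2/57: -0.0351 × log₂(0.0351) = 0.1696
  p(2,1)=2/57: -0.0351 × log₂(0.0351) = 0.1696
  p(2,2)=1/19: -0.0526 × log₂(0.0526) = 0.2236
  p(2,3)=2/57: -0.0351 × log₂(0.0351) = 0.1696
  p(3,0)=2/57: -0.0351 × log₂(0.0351) = 0.1696
  p(3,1)=1/19: -0.0526 × log₂(0.0526) = 0.2236
  p(3,2)=4/57: -0.0702 × log₂(0.0702) = 0.2690
  p(3,3)=1/57: -0.0175 × log₂(0.0175) = 0.1023
H(X,Y) = 3.8101 bits


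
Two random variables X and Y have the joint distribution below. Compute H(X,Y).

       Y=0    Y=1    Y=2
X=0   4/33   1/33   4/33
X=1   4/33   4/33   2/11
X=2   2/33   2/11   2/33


H(X,Y) = -Σ p(x,y) log₂ p(x,y)
  p(0,0)=4/33: -0.1212 × log₂(0.1212) = 0.3690
  p(0,1)=1/33: -0.0303 × log₂(0.0303) = 0.1529
  p(0,2)=4/33: -0.1212 × log₂(0.1212) = 0.3690
  p(1,0)=4/33: -0.1212 × log₂(0.1212) = 0.3690
  p(1,1)=4/33: -0.1212 × log₂(0.1212) = 0.3690
  p(1,2)=2/11: -0.1818 × log₂(0.1818) = 0.4472
  p(2,0)=2/33: -0.0606 × log₂(0.0606) = 0.2451
  p(2,1)=2/11: -0.1818 × log₂(0.1818) = 0.4472
  p(2,2)=2/33: -0.0606 × log₂(0.0606) = 0.2451
H(X,Y) = 3.0135 bits


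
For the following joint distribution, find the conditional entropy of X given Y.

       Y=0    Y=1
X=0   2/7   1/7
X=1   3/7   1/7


H(X|Y) = Σ_y p(y) H(X|Y=y)
  p(Y=0) = 5/7, H(X|Y=0) = 0.9710
  p(Y=1) = 2/7, H(X|Y=1) = 1.0000
H(X|Y) = 0.7143×0.9710 + 0.2857×1.0000 = 0.9793 bits


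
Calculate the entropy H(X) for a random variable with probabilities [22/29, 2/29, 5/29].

H(X) = -Σ p(x) log₂ p(x)
  -22/29 × log₂(22/29) = 0.3023
  -2/29 × log₂(2/29) = 0.2661
  -5/29 × log₂(5/29) = 0.4373
H(X) = 1.0057 bits


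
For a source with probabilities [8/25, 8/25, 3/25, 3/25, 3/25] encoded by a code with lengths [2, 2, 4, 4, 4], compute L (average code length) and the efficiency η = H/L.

Average length L = Σ p_i × l_i = 2.7200 bits
Entropy H = 2.1533 bits
Efficiency η = H/L × 100% = 79.16%


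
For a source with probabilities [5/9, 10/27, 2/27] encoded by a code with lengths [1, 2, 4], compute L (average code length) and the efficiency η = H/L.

Average length L = Σ p_i × l_i = 1.5926 bits
Entropy H = 1.2800 bits
Efficiency η = H/L × 100% = 80.37%


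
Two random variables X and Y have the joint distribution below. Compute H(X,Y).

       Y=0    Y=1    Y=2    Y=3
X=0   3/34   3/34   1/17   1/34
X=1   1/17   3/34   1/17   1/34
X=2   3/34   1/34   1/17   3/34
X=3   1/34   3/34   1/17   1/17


H(X,Y) = -Σ p(x,y) log₂ p(x,y)
  p(0,0)=3/34: -0.0882 × log₂(0.0882) = 0.3090
  p(0,1)=3/34: -0.0882 × log₂(0.0882) = 0.3090
  p(0,2)=1/17: -0.0588 × log₂(0.0588) = 0.2404
  p(0,3)=1/34: -0.0294 × log₂(0.0294) = 0.1496
  p(1,0)=1/17: -0.0588 × log₂(0.0588) = 0.2404
  p(1,1)=3/34: -0.0882 × log₂(0.0882) = 0.3090
  p(1,2)=1/17: -0.0588 × log₂(0.0588) = 0.2404
  p(1,3)=1/34: -0.0294 × log₂(0.0294) = 0.1496
  p(2,0)=3/34: -0.0882 × log₂(0.0882) = 0.3090
  p(2,1)=1/34: -0.0294 × log₂(0.0294) = 0.1496
  p(2,2)=1/17: -0.0588 × log₂(0.0588) = 0.2404
  p(2,3)=3/34: -0.0882 × log₂(0.0882) = 0.3090
  p(3,0)=1/34: -0.0294 × log₂(0.0294) = 0.1496
  p(3,1)=3/34: -0.0882 × log₂(0.0882) = 0.3090
  p(3,2)=1/17: -0.0588 × log₂(0.0588) = 0.2404
  p(3,3)=1/17: -0.0588 × log₂(0.0588) = 0.2404
H(X,Y) = 3.8954 bits


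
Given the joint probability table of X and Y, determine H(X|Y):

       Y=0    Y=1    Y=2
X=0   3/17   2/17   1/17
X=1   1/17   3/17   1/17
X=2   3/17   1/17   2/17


H(X|Y) = Σ_y p(y) H(X|Y=y)
  p(Y=0) = 7/17, H(X|Y=0) = 1.4488
  p(Y=1) = 6/17, H(X|Y=1) = 1.4591
  p(Y=2) = 4/17, H(X|Y=2) = 1.5000
H(X|Y) = 0.4118×1.4488 + 0.3529×1.4591 + 0.2353×1.5000 = 1.4645 bits


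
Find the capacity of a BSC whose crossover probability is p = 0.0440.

For BSC with error probability p:
C = 1 - H(p) where H(p) is binary entropy
H(0.0440) = -0.0440 × log₂(0.0440) - 0.9560 × log₂(0.9560)
H(p) = 0.2603
C = 1 - 0.2603 = 0.7397 bits/use


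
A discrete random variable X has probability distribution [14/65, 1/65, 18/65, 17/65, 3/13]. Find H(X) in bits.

H(X) = -Σ p(x) log₂ p(x)
  -14/65 × log₂(14/65) = 0.4771
  -1/65 × log₂(1/65) = 0.0927
  -18/65 × log₂(18/65) = 0.5130
  -17/65 × log₂(17/65) = 0.5061
  -3/13 × log₂(3/13) = 0.4882
H(X) = 2.0770 bits


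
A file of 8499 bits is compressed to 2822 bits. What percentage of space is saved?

Space savings = (1 - Compressed/Original) × 100%
= (1 - 2822/8499) × 100%
= 66.80%


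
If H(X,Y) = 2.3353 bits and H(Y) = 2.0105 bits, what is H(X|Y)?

Chain rule: H(X,Y) = H(X|Y) + H(Y)
H(X|Y) = H(X,Y) - H(Y) = 2.3353 - 2.0105 = 0.3248 bits


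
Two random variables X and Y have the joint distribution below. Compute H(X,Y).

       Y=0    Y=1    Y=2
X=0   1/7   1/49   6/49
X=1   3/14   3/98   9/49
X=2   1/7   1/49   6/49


H(X,Y) = -Σ p(x,y) log₂ p(x,y)
  p(0,0)=1/7: -0.1429 × log₂(0.1429) = 0.4011
  p(0,1)=1/49: -0.0204 × log₂(0.0204) = 0.1146
  p(0,2)=6/49: -0.1224 × log₂(0.1224) = 0.3710
  p(1,0)=3/14: -0.2143 × log₂(0.2143) = 0.4762
  p(1,1)=3/98: -0.0306 × log₂(0.0306) = 0.1540
  p(1,2)=9/49: -0.1837 × log₂(0.1837) = 0.4490
  p(2,0)=1/7: -0.1429 × log₂(0.1429) = 0.4011
  p(2,1)=1/49: -0.0204 × log₂(0.0204) = 0.1146
  p(2,2)=6/49: -0.1224 × log₂(0.1224) = 0.3710
H(X,Y) = 2.8525 bits


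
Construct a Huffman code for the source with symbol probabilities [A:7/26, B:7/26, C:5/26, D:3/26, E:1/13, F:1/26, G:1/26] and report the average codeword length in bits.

Huffman tree construction:
Combine smallest probabilities repeatedly
Resulting codes:
  A: 01 (length 2)
  B: 10 (length 2)
  C: 00 (length 2)
  D: 110 (length 3)
  E: 1110 (length 4)
  F: 11110 (length 5)
  G: 11111 (length 5)
Average length = Σ p(s) × length(s) = 2.5000 bits


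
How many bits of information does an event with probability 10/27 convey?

Information content I(x) = -log₂(p(x))
I = -log₂(10/27) = -log₂(0.3704)
I = 1.4330 bits


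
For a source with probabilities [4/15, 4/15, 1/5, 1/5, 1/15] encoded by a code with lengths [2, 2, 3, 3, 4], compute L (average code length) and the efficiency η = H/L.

Average length L = Σ p_i × l_i = 2.5333 bits
Entropy H = 2.2062 bits
Efficiency η = H/L × 100% = 87.09%


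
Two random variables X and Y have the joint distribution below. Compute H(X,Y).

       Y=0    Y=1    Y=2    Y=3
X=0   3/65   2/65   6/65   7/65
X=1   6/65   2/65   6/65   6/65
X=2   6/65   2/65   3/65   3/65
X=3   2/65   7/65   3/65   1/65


H(X,Y) = -Σ p(x,y) log₂ p(x,y)
  p(0,0)=3/65: -0.0462 × log₂(0.0462) = 0.2048
  p(0,1)=2/65: -0.0308 × log₂(0.0308) = 0.1545
  p(0,2)=6/65: -0.0923 × log₂(0.0923) = 0.3173
  p(0,3)=7/65: -0.1077 × log₂(0.1077) = 0.3462
  p(1,0)=6/65: -0.0923 × log₂(0.0923) = 0.3173
  p(1,1)=2/65: -0.0308 × log₂(0.0308) = 0.1545
  p(1,2)=6/65: -0.0923 × log₂(0.0923) = 0.3173
  p(1,3)=6/65: -0.0923 × log₂(0.0923) = 0.3173
  p(2,0)=6/65: -0.0923 × log₂(0.0923) = 0.3173
  p(2,1)=2/65: -0.0308 × log₂(0.0308) = 0.1545
  p(2,2)=3/65: -0.0462 × log₂(0.0462) = 0.2048
  p(2,3)=3/65: -0.0462 × log₂(0.0462) = 0.2048
  p(3,0)=2/65: -0.0308 × log₂(0.0308) = 0.1545
  p(3,1)=7/65: -0.1077 × log₂(0.1077) = 0.3462
  p(3,2)=3/65: -0.0462 × log₂(0.0462) = 0.2048
  p(3,3)=1/65: -0.0154 × log₂(0.0154) = 0.0927
H(X,Y) = 3.8090 bits


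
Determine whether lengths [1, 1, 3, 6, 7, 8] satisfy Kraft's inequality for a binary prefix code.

Kraft inequality: Σ 2^(-l_i) ≤ 1 for prefix-free code
Calculating: 2^(-1) + 2^(-1) + 2^(-3) + 2^(-6) + 2^(-7) + 2^(-8)
= 0.5 + 0.5 + 0.125 + 0.015625 + 0.0078125 + 0.00390625
= 1.1523
Since 1.1523 > 1, prefix-free code does not exist


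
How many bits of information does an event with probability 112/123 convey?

Information content I(x) = -log₂(p(x))
I = -log₂(112/123) = -log₂(0.9106)
I = 0.1352 bits


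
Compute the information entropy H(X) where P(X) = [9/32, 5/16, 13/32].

H(X) = -Σ p(x) log₂ p(x)
  -9/32 × log₂(9/32) = 0.5147
  -5/16 × log₂(5/16) = 0.5244
  -13/32 × log₂(13/32) = 0.5279
H(X) = 1.5671 bits


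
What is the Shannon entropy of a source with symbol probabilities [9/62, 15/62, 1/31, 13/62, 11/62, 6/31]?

H(X) = -Σ p(x) log₂ p(x)
  -9/62 × log₂(9/62) = 0.4042
  -15/62 × log₂(15/62) = 0.4953
  -1/31 × log₂(1/31) = 0.1598
  -13/62 × log₂(13/62) = 0.4726
  -11/62 × log₂(11/62) = 0.4426
  -6/31 × log₂(6/31) = 0.4586
H(X) = 2.4330 bits


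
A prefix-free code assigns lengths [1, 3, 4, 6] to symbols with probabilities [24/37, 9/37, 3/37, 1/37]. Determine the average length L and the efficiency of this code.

Average length L = Σ p_i × l_i = 1.8649 bits
Entropy H = 1.3359 bits
Efficiency η = H/L × 100% = 71.63%


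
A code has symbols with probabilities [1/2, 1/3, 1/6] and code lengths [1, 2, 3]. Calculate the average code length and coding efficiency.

Average length L = Σ p_i × l_i = 1.6667 bits
Entropy H = 1.4591 bits
Efficiency η = H/L × 100% = 87.55%


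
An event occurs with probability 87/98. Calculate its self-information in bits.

Information content I(x) = -log₂(p(x))
I = -log₂(87/98) = -log₂(0.8878)
I = 0.1718 bits


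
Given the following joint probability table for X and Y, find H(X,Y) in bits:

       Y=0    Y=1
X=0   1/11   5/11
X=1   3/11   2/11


H(X,Y) = -Σ p(x,y) log₂ p(x,y)
  p(0,0)=1/11: -0.0909 × log₂(0.0909) = 0.3145
  p(0,1)=5/11: -0.4545 × log₂(0.4545) = 0.5170
  p(1,0)=3/11: -0.2727 × log₂(0.2727) = 0.5112
  p(1,1)=2/11: -0.1818 × log₂(0.1818) = 0.4472
H(X,Y) = 1.7899 bits


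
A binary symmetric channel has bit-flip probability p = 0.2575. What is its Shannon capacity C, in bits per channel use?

For BSC with error probability p:
C = 1 - H(p) where H(p) is binary entropy
H(0.2575) = -0.2575 × log₂(0.2575) - 0.7425 × log₂(0.7425)
H(p) = 0.8230
C = 1 - 0.8230 = 0.1770 bits/use


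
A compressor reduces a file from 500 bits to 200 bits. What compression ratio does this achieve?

Compression ratio = Original / Compressed
= 500 / 200 = 2.50:1


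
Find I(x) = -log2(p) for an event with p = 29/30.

Information content I(x) = -log₂(p(x))
I = -log₂(29/30) = -log₂(0.9667)
I = 0.0489 bits


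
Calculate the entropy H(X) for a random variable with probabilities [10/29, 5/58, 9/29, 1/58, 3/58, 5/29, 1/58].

H(X) = -Σ p(x) log₂ p(x)
  -10/29 × log₂(10/29) = 0.5297
  -5/58 × log₂(5/58) = 0.3048
  -9/29 × log₂(9/29) = 0.5239
  -1/58 × log₂(1/58) = 0.1010
  -3/58 × log₂(3/58) = 0.2210
  -5/29 × log₂(5/29) = 0.4373
  -1/58 × log₂(1/58) = 0.1010
H(X) = 2.2187 bits


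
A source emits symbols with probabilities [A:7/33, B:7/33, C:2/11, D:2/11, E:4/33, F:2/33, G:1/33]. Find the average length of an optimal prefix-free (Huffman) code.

Huffman tree construction:
Combine smallest probabilities repeatedly
Resulting codes:
  A: 00 (length 2)
  B: 01 (length 2)
  C: 110 (length 3)
  D: 111 (length 3)
  E: 101 (length 3)
  F: 1001 (length 4)
  G: 1000 (length 4)
Average length = Σ p(s) × length(s) = 2.6667 bits


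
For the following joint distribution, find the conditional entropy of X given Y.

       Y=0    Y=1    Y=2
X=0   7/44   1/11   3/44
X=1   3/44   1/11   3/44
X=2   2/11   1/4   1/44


H(X|Y) = Σ_y p(y) H(X|Y=y)
  p(Y=0) = 9/22, H(X|Y=0) = 1.4807
  p(Y=1) = 19/44, H(X|Y=1) = 1.4030
  p(Y=2) = 7/44, H(X|Y=2) = 1.4488
H(X|Y) = 0.4091×1.4807 + 0.4318×1.4030 + 0.1591×1.4488 = 1.4421 bits


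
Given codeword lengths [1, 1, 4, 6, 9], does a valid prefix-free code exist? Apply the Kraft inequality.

Kraft inequality: Σ 2^(-l_i) ≤ 1 for prefix-free code
Calculating: 2^(-1) + 2^(-1) + 2^(-4) + 2^(-6) + 2^(-9)
= 0.5 + 0.5 + 0.0625 + 0.015625 + 0.001953125
= 1.0801
Since 1.0801 > 1, prefix-free code does not exist


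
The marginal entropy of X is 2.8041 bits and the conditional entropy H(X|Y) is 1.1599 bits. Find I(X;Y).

I(X;Y) = H(X) - H(X|Y)
I(X;Y) = 2.8041 - 1.1599 = 1.6442 bits


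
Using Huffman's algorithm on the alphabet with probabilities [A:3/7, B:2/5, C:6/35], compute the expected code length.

Huffman tree construction:
Combine smallest probabilities repeatedly
Resulting codes:
  A: 0 (length 1)
  B: 11 (length 2)
  C: 10 (length 2)
Average length = Σ p(s) × length(s) = 1.5714 bits


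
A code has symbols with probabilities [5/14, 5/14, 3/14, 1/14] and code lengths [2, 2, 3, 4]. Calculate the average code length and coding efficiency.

Average length L = Σ p_i × l_i = 2.3571 bits
Entropy H = 1.8092 bits
Efficiency η = H/L × 100% = 76.75%


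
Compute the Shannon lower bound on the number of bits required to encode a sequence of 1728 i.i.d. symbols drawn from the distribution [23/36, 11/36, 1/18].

Entropy H = 1.1673 bits/symbol
Minimum bits = H × n = 1.1673 × 1728
= 2017.04 bits


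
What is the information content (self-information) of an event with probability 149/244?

Information content I(x) = -log₂(p(x))
I = -log₂(149/244) = -log₂(0.6107)
I = 0.7116 bits


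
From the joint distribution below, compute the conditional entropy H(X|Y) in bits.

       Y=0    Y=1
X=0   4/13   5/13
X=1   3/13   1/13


H(X|Y) = Σ_y p(y) H(X|Y=y)
  p(Y=0) = 7/13, H(X|Y=0) = 0.9852
  p(Y=1) = 6/13, H(X|Y=1) = 0.6500
H(X|Y) = 0.5385×0.9852 + 0.4615×0.6500 = 0.8305 bits


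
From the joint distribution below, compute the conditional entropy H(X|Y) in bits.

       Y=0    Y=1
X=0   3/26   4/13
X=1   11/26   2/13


H(X|Y) = Σ_y p(y) H(X|Y=y)
  p(Y=0) = 7/13, H(X|Y=0) = 0.7496
  p(Y=1) = 6/13, H(X|Y=1) = 0.9183
H(X|Y) = 0.5385×0.7496 + 0.4615×0.9183 = 0.8275 bits


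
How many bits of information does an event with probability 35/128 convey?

Information content I(x) = -log₂(p(x))
I = -log₂(35/128) = -log₂(0.2734)
I = 1.8707 bits


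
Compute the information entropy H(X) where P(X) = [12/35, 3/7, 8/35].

H(X) = -Σ p(x) log₂ p(x)
  -12/35 × log₂(12/35) = 0.5295
  -3/7 × log₂(3/7) = 0.5239
  -8/35 × log₂(8/35) = 0.4867
H(X) = 1.5401 bits


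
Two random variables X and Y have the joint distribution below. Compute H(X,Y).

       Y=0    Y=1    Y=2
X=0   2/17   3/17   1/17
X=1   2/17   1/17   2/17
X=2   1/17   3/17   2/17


H(X,Y) = -Σ p(x,y) log₂ p(x,y)
  p(0,0)=2/17: -0.1176 × log₂(0.1176) = 0.3632
  p(0,1)=3/17: -0.1765 × log₂(0.1765) = 0.4416
  p(0,2)=1/17: -0.0588 × log₂(0.0588) = 0.2404
  p(1,0)=2/17: -0.1176 × log₂(0.1176) = 0.3632
  p(1,1)=1/17: -0.0588 × log₂(0.0588) = 0.2404
  p(1,2)=2/17: -0.1176 × log₂(0.1176) = 0.3632
  p(2,0)=1/17: -0.0588 × log₂(0.0588) = 0.2404
  p(2,1)=3/17: -0.1765 × log₂(0.1765) = 0.4416
  p(2,2)=2/17: -0.1176 × log₂(0.1176) = 0.3632
H(X,Y) = 3.0575 bits


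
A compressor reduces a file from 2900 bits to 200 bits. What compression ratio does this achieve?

Compression ratio = Original / Compressed
= 2900 / 200 = 14.50:1


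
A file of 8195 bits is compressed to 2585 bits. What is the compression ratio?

Compression ratio = Original / Compressed
= 8195 / 2585 = 3.17:1


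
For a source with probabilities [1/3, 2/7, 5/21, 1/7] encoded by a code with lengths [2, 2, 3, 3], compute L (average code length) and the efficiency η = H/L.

Average length L = Σ p_i × l_i = 2.3810 bits
Entropy H = 1.9387 bits
Efficiency η = H/L × 100% = 81.43%


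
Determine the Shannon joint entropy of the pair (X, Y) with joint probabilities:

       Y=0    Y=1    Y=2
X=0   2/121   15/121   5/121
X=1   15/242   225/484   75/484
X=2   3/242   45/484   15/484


H(X,Y) = -Σ p(x,y) log₂ p(x,y)
  p(0,0)=2/121: -0.0165 × log₂(0.0165) = 0.0978
  p(0,1)=15/121: -0.1240 × log₂(0.1240) = 0.3734
  p(0,2)=5/121: -0.0413 × log₂(0.0413) = 0.1900
  p(1,0)=15/242: -0.0620 × log₂(0.0620) = 0.2487
  p(1,1)=225/484: -0.4649 × log₂(0.4649) = 0.5137
  p(1,2)=75/484: -0.1550 × log₂(0.1550) = 0.4168
  p(2,0)=3/242: -0.0124 × log₂(0.0124) = 0.0785
  p(2,1)=45/484: -0.0930 × log₂(0.0930) = 0.3186
  p(2,2)=15/484: -0.0310 × log₂(0.0310) = 0.1553
H(X,Y) = 2.3929 bits


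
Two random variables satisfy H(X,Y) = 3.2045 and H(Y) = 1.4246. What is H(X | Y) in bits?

Chain rule: H(X,Y) = H(X|Y) + H(Y)
H(X|Y) = H(X,Y) - H(Y) = 3.2045 - 1.4246 = 1.7799 bits


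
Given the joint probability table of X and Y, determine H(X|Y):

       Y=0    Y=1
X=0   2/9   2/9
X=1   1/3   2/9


H(X|Y) = Σ_y p(y) H(X|Y=y)
  p(Y=0) = 5/9, H(X|Y=0) = 0.9710
  p(Y=1) = 4/9, H(X|Y=1) = 1.0000
H(X|Y) = 0.5556×0.9710 + 0.4444×1.0000 = 0.9839 bits


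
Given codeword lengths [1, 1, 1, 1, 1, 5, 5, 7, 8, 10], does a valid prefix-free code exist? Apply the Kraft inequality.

Kraft inequality: Σ 2^(-l_i) ≤ 1 for prefix-free code
Calculating: 2^(-1) + 2^(-1) + 2^(-1) + 2^(-1) + 2^(-1) + 2^(-5) + 2^(-5) + 2^(-7) + 2^(-8) + 2^(-10)
= 0.5 + 0.5 + 0.5 + 0.5 + 0.5 + 0.03125 + 0.03125 + 0.0078125 + 0.00390625 + 0.0009765625
= 2.5752
Since 2.5752 > 1, prefix-free code does not exist


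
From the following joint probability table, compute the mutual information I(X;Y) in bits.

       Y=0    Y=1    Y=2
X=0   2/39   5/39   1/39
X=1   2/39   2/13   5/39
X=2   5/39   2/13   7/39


H(X) = 1.5120, H(Y) = 1.5387, H(X,Y) = 2.9905
I(X;Y) = H(X) + H(Y) - H(X,Y) = 0.0601 bits


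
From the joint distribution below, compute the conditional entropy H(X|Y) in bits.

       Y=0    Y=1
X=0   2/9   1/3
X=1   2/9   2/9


H(X|Y) = Σ_y p(y) H(X|Y=y)
  p(Y=0) = 4/9, H(X|Y=0) = 1.0000
  p(Y=1) = 5/9, H(X|Y=1) = 0.9710
H(X|Y) = 0.4444×1.0000 + 0.5556×0.9710 = 0.9839 bits


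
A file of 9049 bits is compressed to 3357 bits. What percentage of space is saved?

Space savings = (1 - Compressed/Original) × 100%
= (1 - 3357/9049) × 100%
= 62.90%


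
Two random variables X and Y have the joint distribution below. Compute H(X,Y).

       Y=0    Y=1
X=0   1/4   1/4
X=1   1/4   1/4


H(X,Y) = -Σ p(x,y) log₂ p(x,y)
  p(0,0)=1/4: -0.2500 × log₂(0.2500) = 0.5000
  p(0,1)=1/4: -0.2500 × log₂(0.2500) = 0.5000
  p(1,0)=1/4: -0.2500 × log₂(0.2500) = 0.5000
  p(1,1)=1/4: -0.2500 × log₂(0.2500) = 0.5000
H(X,Y) = 2.0000 bits


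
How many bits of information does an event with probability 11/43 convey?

Information content I(x) = -log₂(p(x))
I = -log₂(11/43) = -log₂(0.2558)
I = 1.9668 bits
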